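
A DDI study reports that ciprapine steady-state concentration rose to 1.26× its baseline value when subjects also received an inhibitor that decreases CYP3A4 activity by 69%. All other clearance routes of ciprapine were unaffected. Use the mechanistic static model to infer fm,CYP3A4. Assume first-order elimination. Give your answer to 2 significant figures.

CL'/CL = 1 / 1.26 = 0.7937
0.31·fm + (1 − fm) = 0.7937
fm = (0.7937 − 1) / (0.31 − 1) = 0.30

0.30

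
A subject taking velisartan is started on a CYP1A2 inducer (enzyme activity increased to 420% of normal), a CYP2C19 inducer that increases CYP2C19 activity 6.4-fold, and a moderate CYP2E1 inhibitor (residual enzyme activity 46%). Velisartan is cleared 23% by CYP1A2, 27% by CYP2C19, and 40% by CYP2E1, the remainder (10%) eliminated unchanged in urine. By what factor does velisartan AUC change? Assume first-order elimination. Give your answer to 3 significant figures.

0.336

The CYP1A2 pathway (23% of clearance) increases to 4.2× activity: 0.23 × 4.2 = 0.966.
The CYP2C19 pathway (27% of clearance) increases to 6.4× activity: 0.27 × 6.4 = 1.728.
The CYP2E1 pathway (40% of clearance) drops to 0.46× activity: 0.4 × 0.46 = 0.184.
Non-CYP routes (10%) are unchanged.
CL_new/CL_old = 0.966 + 1.728 + 0.184 + 0.1 = 2.978.
Because AUC varies inversely with clearance, the combined effect is 1 / 2.978 = 0.336.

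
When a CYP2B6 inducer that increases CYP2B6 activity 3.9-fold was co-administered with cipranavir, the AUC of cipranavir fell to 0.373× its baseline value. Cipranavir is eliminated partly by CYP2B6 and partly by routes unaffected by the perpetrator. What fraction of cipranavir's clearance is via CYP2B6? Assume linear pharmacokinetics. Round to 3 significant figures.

Let fm be the CYP2B6 fraction. New clearance relative to baseline = fm × 3.9 + (1 − fm).
AUC ratio = 1 / (new CL fraction), so new CL fraction = 1 / 0.373 = 2.681.
fm × 3.9 + 1 − fm = 2.681  ⇒  fm × (3.9 − 1) = 1.681  ⇒  fm = 0.580.

0.580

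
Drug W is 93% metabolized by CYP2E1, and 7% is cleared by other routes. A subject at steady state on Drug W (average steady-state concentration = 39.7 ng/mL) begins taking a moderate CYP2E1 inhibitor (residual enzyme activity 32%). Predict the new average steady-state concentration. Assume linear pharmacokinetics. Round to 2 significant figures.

The CYP2E1 pathway (93% of clearance) falls to 0.32× activity: 0.93 × 0.32 = 0.2976.
Non-CYP routes (7%) are unchanged.
New clearance relative to baseline: 0.2976 + 0.07 = 0.3676.
With dosing unchanged, average steady-state concentration scales as 1/CL: 39.7 / 0.3676 = 1.1 × 10² ng/mL.

1.1 × 10² ng/mL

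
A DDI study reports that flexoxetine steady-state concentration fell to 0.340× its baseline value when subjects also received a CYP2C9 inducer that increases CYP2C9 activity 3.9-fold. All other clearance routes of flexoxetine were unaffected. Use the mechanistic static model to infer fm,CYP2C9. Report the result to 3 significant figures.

0.669

CL'/CL = 1 / 0.340 = 2.941
3.9·fm + (1 − fm) = 2.941
fm = (2.941 − 1) / (3.9 − 1) = 0.669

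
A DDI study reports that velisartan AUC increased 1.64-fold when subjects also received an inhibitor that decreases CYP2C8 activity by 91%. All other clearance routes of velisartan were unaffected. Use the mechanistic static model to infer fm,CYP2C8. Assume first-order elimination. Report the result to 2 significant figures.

Call the CYP2C8 fraction fm. After the interaction, CL_new/CL_old = fm × 0.09 + (1 − fm).
AUC ratio = 1 / (new CL fraction), so new CL fraction = 1 / 1.64 = 0.6098.
fm × 0.09 + 1 − fm = 0.6098  ⇒  fm × (0.09 − 1) = −0.3902  ⇒  fm = 0.43.

0.43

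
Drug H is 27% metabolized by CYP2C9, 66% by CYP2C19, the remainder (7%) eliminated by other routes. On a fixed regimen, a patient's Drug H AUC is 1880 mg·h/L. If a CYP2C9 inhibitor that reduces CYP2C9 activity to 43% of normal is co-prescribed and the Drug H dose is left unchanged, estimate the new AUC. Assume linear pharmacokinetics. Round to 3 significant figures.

2.22 × 10³ mg·h/L

The CYP2C9 pathway (27% of clearance) drops to 0.43× activity: 0.27 × 0.43 = 0.1161.
CYP2C19 (66%) and the residual 7% are unaffected.
New clearance relative to baseline: 0.1161 + 0.66 + 0.07 = 0.8461.
With dosing unchanged, AUC scales as 1/CL: 1880 / 0.8461 = 2.22 × 10³ mg·h/L.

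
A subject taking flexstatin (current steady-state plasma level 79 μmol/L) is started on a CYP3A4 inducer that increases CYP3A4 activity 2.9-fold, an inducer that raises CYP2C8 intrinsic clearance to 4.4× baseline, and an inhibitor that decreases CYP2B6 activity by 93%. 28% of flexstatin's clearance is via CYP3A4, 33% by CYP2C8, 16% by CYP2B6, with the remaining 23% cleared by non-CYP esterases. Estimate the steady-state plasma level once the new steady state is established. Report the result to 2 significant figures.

The CYP3A4 pathway (28% of clearance) increases to 2.9× activity: 0.28 × 2.9 = 0.812.
The CYP2C8 pathway (33% of clearance) is boosted to 4.4× activity: 0.33 × 4.4 = 1.452.
The CYP2B6 pathway (16% of clearance) drops to 0.07× activity: 0.16 × 0.07 = 0.0112.
Non-CYP routes (23%) are unchanged.
CL_new/CL_old = 0.812 + 1.452 + 0.0112 + 0.23 = 2.5052.
Steady-state plasma level ∝ 1/CL: new value = 79 / 2.5052 = 32 μmol/L.

32 μmol/L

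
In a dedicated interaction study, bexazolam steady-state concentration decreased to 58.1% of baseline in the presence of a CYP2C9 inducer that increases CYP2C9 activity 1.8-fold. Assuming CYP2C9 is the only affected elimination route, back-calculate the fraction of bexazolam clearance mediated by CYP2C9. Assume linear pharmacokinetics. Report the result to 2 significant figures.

CL'/CL = 1 / 0.581 = 1.721
1.8·fm + (1 − fm) = 1.721
fm = (1.721 − 1) / (1.8 − 1) = 0.90

0.90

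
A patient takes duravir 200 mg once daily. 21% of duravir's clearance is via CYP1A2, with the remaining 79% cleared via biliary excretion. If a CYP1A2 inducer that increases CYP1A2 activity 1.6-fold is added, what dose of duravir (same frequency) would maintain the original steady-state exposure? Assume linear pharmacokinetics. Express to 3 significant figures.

225 mg

The CYP1A2 pathway (21% of clearance) increases to 1.6× activity: 0.21 × 1.6 = 0.336.
The remaining 79% of clearance is unaffected.
Relative clearance = 0.336 + 0.79 = 1.126.
Css,avg = (dose rate)/CL, so holding Css fixed requires dose ∝ CL: 200 × 1.126 = 225 mg.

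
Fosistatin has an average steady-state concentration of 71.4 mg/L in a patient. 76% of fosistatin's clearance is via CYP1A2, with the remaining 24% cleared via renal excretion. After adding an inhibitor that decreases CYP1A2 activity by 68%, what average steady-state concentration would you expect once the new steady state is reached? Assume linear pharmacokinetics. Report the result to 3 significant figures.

148 mg/L

The CYP1A2 pathway (76% of clearance) is reduced to 0.32× activity: 0.76 × 0.32 = 0.2432.
The remaining 24% of clearance is unaffected.
Relative clearance = 0.2432 + 0.24 = 0.4832.
New average steady-state concentration = baseline ÷ relative clearance = 71.4 / 0.4832 = 148 mg/L.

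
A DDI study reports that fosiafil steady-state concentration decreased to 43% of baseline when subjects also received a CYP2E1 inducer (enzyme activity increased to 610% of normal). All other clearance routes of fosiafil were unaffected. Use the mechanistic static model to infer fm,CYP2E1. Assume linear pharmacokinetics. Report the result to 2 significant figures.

Call the CYP2E1 fraction fm. After the interaction, CL_new/CL_old = fm × 6.1 + (1 − fm).
Steady-state concentration ratio = 1 / (new CL fraction), so new CL fraction = 1 / 0.430 = 2.326.
fm × 6.1 + 1 − fm = 2.326  ⇒  fm × (6.1 − 1) = 1.326  ⇒  fm = 0.26.

0.26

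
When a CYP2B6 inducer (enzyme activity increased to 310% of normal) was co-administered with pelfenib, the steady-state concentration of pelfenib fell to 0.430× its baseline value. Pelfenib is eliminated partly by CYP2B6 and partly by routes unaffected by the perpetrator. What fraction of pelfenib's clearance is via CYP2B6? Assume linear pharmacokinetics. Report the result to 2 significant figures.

Write x for the fraction cleared via CYP2B6. The observed steady-state concentration change means clearance rose to 1/0.430 = 2.326 of baseline.
Setting x·3.1 + (1 − x) = 2.326 and solving: x = (2.326 − 1)/(3.1 − 1) = 0.63.

0.63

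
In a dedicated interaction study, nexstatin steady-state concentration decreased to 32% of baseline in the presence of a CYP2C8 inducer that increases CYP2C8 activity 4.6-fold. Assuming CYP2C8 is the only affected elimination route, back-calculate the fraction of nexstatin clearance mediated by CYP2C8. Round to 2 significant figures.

0.59

CL'/CL = 1 / 0.320 = 3.125
4.6·fm + (1 − fm) = 3.125
fm = (3.125 − 1) / (4.6 − 1) = 0.59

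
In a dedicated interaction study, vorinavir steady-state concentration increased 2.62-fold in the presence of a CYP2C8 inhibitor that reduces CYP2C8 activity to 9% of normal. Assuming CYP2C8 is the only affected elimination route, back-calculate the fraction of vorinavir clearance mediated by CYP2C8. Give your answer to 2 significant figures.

0.68

CL'/CL = 1 / 2.62 = 0.3817
0.09·fm + (1 − fm) = 0.3817
fm = (0.3817 − 1) / (0.09 − 1) = 0.68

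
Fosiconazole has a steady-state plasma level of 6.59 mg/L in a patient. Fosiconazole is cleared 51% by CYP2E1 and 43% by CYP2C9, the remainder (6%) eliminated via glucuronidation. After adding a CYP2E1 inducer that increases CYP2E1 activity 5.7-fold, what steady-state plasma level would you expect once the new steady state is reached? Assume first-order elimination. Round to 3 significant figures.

CYP2E1: 0.51 × 5.7 = 2.907
CYP2C9: 0.43 (unchanged)
Other: 0.06 (unchanged)
CL_new/CL_old = 2.907 + 0.43 + 0.06 = 3.397.
With dosing unchanged, steady-state plasma level scales as 1/CL: 6.59 / 3.397 = 1.94 mg/L.

1.94 mg/L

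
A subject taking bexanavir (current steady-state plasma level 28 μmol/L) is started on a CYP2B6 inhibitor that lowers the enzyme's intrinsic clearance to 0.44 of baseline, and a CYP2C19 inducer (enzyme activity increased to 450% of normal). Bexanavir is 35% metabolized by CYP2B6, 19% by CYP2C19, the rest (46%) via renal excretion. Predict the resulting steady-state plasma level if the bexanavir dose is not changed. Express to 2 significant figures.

19 μmol/L

CYP2B6: 0.35 × 0.44 = 0.154
CYP2C19: 0.19 × 4.5 = 0.855
Other: 0.46 (unchanged)
CL_new/CL_old = 0.154 + 0.855 + 0.46 = 1.469.
New steady-state plasma level = 28 / 1.469 = 19 μmol/L (concentration scales inversely with clearance).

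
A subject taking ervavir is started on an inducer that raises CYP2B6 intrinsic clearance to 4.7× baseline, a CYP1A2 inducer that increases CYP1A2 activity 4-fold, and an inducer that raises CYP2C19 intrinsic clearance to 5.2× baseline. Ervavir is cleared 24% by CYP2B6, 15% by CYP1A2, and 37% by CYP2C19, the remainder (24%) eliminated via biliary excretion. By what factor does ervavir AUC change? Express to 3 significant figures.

The CYP2B6 pathway (24% of clearance) increases to 4.7× activity: 0.24 × 4.7 = 1.128.
The CYP1A2 pathway (15% of clearance) is boosted to 4× activity: 0.15 × 4 = 0.6.
The CYP2C19 pathway (37% of clearance) is boosted to 5.2× activity: 0.37 × 5.2 = 1.924.
Non-CYP routes (24%) are unchanged.
New clearance relative to baseline: 1.128 + 0.6 + 1.924 + 0.24 = 3.892.
Net AUC ratio = 1 / 3.892 = 0.257.

0.257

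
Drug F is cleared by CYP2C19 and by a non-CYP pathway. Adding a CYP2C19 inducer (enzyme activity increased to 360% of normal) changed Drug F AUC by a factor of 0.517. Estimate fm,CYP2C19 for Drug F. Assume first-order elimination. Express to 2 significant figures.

Let x = fm,CYP2C19. Because AUC ∝ 1/CL, relative clearance rose to 1/0.517 = 1.934.
Only the CYP2C19 route changed, so 1.934 = x·3.6 + (1 − x), giving x = 0.36.

0.36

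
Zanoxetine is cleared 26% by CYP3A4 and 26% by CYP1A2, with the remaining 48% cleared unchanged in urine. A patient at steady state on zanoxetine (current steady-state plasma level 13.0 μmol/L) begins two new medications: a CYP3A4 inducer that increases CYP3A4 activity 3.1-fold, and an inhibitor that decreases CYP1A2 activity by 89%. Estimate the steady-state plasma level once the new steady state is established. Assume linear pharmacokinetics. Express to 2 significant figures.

9.9 μmol/L

The CYP3A4 pathway (26% of clearance) rises to 3.1× activity: 0.26 × 3.1 = 0.806.
The CYP1A2 pathway (26% of clearance) falls to 0.11× activity: 0.26 × 0.11 = 0.0286.
The remaining 48% of clearance is unaffected.
New clearance relative to baseline: 0.806 + 0.0286 + 0.48 = 1.3146.
Dividing the baseline by the relative clearance: 13.0 / 1.3146 = 9.9 μmol/L.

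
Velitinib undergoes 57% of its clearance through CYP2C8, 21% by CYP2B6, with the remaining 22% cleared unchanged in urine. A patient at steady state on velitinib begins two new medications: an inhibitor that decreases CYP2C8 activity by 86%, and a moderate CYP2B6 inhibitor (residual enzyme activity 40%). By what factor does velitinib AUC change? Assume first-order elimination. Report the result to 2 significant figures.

2.6

The CYP2C8 pathway (57% of clearance) is reduced to 0.14× activity: 0.57 × 0.14 = 0.0798.
The CYP2B6 pathway (21% of clearance) drops to 0.4× activity: 0.21 × 0.4 = 0.084.
The remaining 22% of clearance is unaffected.
New clearance relative to baseline: 0.0798 + 0.084 + 0.22 = 0.3838.
Net AUC ratio = 1 / 0.3838 = 2.6.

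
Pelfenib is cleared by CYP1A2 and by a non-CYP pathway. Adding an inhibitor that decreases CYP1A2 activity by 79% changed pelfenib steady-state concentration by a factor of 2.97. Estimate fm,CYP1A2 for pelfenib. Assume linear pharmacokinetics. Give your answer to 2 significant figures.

CL'/CL = 1 / 2.97 = 0.3367
0.21·fm + (1 − fm) = 0.3367
fm = (0.3367 − 1) / (0.21 − 1) = 0.84

0.84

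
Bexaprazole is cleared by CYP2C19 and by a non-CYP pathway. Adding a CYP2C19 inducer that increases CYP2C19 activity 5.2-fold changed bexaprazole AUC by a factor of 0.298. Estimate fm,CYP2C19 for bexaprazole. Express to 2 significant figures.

0.56

CL'/CL = 1 / 0.298 = 3.356
5.2·fm + (1 − fm) = 3.356
fm = (3.356 − 1) / (5.2 − 1) = 0.56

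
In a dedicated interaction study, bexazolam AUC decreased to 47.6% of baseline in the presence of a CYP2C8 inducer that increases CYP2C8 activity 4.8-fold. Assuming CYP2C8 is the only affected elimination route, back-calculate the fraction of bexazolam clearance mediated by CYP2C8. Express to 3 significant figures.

0.290

Let fm be the CYP2C8 fraction. New clearance relative to baseline = fm × 4.8 + (1 − fm).
AUC ratio = 1 / (new CL fraction), so new CL fraction = 1 / 0.476 = 2.101.
fm × 4.8 + 1 − fm = 2.101  ⇒  fm × (4.8 − 1) = 1.101  ⇒  fm = 0.290.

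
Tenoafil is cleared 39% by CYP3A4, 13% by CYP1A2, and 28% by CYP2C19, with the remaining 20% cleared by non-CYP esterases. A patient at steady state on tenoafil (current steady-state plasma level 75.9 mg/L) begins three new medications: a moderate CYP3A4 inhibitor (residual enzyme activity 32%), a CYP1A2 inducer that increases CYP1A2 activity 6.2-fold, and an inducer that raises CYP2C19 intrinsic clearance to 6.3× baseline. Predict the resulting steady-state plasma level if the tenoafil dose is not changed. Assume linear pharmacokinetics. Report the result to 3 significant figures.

CYP3A4: 0.39 × 0.32 = 0.1248
CYP1A2: 0.13 × 6.2 = 0.806
CYP2C19: 0.28 × 6.3 = 1.764
Other: 0.2 (unchanged)
CL_new/CL_old = 0.1248 + 0.806 + 1.764 + 0.2 = 2.8948.
Steady-state plasma level ∝ 1/CL: new value = 75.9 / 2.8948 = 26.2 mg/L.

26.2 mg/L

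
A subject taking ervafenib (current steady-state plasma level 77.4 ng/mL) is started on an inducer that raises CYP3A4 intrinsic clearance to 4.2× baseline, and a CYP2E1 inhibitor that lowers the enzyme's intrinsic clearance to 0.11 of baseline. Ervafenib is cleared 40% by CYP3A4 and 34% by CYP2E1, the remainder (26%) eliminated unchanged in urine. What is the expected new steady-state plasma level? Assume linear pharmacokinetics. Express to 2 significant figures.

39 ng/mL

The CYP3A4 pathway (40% of clearance) increases to 4.2× activity: 0.4 × 4.2 = 1.68.
The CYP2E1 pathway (34% of clearance) drops to 0.11× activity: 0.34 × 0.11 = 0.0374.
The remaining 26% of clearance is unaffected.
CL_new/CL_old = 1.68 + 0.0374 + 0.26 = 1.9774.
Dividing the baseline by the relative clearance: 77.4 / 1.9774 = 39 ng/mL.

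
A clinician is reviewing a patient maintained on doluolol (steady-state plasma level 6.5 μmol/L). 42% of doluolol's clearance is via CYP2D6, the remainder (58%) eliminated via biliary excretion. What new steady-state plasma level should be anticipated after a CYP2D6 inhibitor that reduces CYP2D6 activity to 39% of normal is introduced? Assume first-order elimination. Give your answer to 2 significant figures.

The CYP2D6 pathway (42% of clearance) is reduced to 0.39× activity: 0.42 × 0.39 = 0.1638.
Non-CYP routes (58%) are unchanged.
New clearance relative to baseline: 0.1638 + 0.58 = 0.7438.
New steady-state plasma level = baseline ÷ relative clearance = 6.5 / 0.7438 = 8.7 μmol/L.

8.7 μmol/L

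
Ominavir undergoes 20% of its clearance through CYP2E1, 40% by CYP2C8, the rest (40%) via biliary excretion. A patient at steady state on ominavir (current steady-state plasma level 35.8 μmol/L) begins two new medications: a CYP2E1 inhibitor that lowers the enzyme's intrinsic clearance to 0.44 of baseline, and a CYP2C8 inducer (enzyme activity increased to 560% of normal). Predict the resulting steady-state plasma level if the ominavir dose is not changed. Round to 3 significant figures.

CYP2E1: 0.2 × 0.44 = 0.088
CYP2C8: 0.4 × 5.6 = 2.24
Other: 0.4 (unchanged)
CL_new/CL_old = 0.088 + 2.24 + 0.4 = 2.728.
Steady-state plasma level ∝ 1/CL: new value = 35.8 / 2.728 = 13.1 μmol/L.

13.1 μmol/L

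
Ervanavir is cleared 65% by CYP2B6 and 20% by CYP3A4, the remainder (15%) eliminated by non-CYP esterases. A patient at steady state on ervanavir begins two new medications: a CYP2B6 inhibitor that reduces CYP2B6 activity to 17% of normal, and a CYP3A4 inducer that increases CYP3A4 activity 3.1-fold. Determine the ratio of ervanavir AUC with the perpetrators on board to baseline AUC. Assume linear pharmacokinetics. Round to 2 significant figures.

CYP2B6: 0.65 × 0.17 = 0.1105
CYP3A4: 0.2 × 3.1 = 0.62
Other: 0.15 (unchanged)
New clearance relative to baseline: 0.1105 + 0.62 + 0.15 = 0.8805.
AUC ∝ 1/CL: fold-change = 1 / 0.8805 = 1.1.

1.1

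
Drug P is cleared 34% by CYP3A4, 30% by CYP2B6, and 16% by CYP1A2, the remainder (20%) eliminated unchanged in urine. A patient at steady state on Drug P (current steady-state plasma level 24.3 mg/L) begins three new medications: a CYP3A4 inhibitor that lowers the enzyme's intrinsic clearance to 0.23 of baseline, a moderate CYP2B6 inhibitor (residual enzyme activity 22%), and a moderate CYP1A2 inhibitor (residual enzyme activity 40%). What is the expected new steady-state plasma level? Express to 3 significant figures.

The CYP3A4 pathway (34% of clearance) is reduced to 0.23× activity: 0.34 × 0.23 = 0.0782.
The CYP2B6 pathway (30% of clearance) drops to 0.22× activity: 0.3 × 0.22 = 0.066.
The CYP1A2 pathway (16% of clearance) is reduced to 0.4× activity: 0.16 × 0.4 = 0.064.
Non-CYP routes (20%) are unchanged.
CL_new/CL_old = 0.0782 + 0.066 + 0.064 + 0.2 = 0.4082.
Dividing the baseline by the relative clearance: 24.3 / 0.4082 = 59.5 mg/L.

59.5 mg/L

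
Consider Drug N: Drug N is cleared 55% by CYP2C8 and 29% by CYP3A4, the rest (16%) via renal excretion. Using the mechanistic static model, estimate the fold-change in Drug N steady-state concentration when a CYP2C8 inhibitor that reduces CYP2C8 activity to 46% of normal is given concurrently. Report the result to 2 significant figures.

1.4

CYP2C8: 0.55 × 0.46 = 0.253
CYP3A4: 0.29 (unchanged)
Other: 0.16 (unchanged)
Relative clearance = 0.253 + 0.29 + 0.16 = 0.703.
Steady-state concentration ratio = CL_old/CL_new = 1 / 0.703 = 1.4.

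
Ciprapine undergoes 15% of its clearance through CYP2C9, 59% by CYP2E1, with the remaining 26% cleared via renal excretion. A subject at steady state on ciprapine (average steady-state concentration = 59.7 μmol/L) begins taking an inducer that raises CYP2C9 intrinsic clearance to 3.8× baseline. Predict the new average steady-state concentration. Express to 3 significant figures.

The CYP2C9 pathway (15% of clearance) rises to 3.8× activity: 0.15 × 3.8 = 0.57.
CYP2E1 (59%) and the residual 26% are unaffected.
New clearance relative to baseline: 0.57 + 0.59 + 0.26 = 1.42.
New average steady-state concentration = baseline ÷ relative clearance = 59.7 / 1.42 = 42.0 μmol/L.

42.0 μmol/L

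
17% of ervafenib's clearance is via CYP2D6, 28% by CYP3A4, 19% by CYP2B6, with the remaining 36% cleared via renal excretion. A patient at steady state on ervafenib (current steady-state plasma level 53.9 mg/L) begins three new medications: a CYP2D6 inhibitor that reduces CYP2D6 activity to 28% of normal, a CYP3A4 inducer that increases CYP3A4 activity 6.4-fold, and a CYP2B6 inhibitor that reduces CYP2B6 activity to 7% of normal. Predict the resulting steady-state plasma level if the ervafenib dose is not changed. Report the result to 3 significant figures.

The CYP2D6 pathway (17% of clearance) falls to 0.28× activity: 0.17 × 0.28 = 0.0476.
The CYP3A4 pathway (28% of clearance) is boosted to 6.4× activity: 0.28 × 6.4 = 1.792.
The CYP2B6 pathway (19% of clearance) is reduced to 0.07× activity: 0.19 × 0.07 = 0.0133.
Non-CYP routes (36%) are unchanged.
Relative clearance = 0.0476 + 1.792 + 0.0133 + 0.36 = 2.2129.
Dividing the baseline by the relative clearance: 53.9 / 2.2129 = 24.4 mg/L.

24.4 mg/L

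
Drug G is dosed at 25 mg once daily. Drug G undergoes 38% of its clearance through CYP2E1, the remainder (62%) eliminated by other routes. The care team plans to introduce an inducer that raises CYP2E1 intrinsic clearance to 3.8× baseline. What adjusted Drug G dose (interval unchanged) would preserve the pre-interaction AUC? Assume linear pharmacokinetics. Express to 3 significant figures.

CYP2E1: 0.38 × 3.8 = 1.444
Other: 0.62 (unchanged)
Relative clearance = 1.444 + 0.62 = 2.064.
Exposure is unchanged when dose changes in proportion to clearance. New dose = 25 mg × 2.064 = 51.6 mg.

51.6 mg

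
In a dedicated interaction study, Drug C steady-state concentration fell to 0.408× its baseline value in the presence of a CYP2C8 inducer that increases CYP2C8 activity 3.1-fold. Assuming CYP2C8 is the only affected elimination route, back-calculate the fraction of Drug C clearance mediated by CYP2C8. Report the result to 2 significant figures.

Write x for the fraction cleared via CYP2C8. The observed steady-state concentration change means clearance rose to 1/0.408 = 2.451 of baseline.
Setting x·3.1 + (1 − x) = 2.451 and solving: x = (2.451 − 1)/(3.1 − 1) = 0.69.

0.69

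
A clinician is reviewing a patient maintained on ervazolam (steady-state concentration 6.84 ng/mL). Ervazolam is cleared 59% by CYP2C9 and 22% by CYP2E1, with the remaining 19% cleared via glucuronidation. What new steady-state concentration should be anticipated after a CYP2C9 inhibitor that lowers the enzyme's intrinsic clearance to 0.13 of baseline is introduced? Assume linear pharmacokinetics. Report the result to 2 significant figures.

14 ng/mL

The CYP2C9 pathway (59% of clearance) falls to 0.13× activity: 0.59 × 0.13 = 0.0767.
CYP2E1 (22%) and the residual 19% are unaffected.
New clearance relative to baseline: 0.0767 + 0.22 + 0.19 = 0.4867.
New steady-state concentration = baseline ÷ relative clearance = 6.84 / 0.4867 = 14 ng/mL.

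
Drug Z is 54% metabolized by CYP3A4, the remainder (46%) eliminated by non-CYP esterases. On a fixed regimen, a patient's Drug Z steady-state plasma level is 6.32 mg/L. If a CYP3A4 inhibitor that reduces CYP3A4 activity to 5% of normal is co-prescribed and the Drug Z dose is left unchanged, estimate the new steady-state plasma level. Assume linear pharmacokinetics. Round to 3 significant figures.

13.0 mg/L

The CYP3A4 pathway (54% of clearance) is reduced to 0.05× activity: 0.54 × 0.05 = 0.027.
The remaining 46% of clearance is unaffected.
CL_new/CL_old = 0.027 + 0.46 = 0.487.
New steady-state plasma level = baseline ÷ relative clearance = 6.32 / 0.487 = 13.0 mg/L.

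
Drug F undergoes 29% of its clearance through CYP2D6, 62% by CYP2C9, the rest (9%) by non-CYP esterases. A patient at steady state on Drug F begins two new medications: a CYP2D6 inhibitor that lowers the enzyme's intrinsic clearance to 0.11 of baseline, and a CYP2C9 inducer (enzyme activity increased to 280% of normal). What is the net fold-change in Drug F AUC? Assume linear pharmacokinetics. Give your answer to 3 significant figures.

0.538

The CYP2D6 pathway (29% of clearance) is reduced to 0.11× activity: 0.29 × 0.11 = 0.0319.
The CYP2C9 pathway (62% of clearance) is boosted to 2.8× activity: 0.62 × 2.8 = 1.736.
The remaining 9% of clearance is unaffected.
CL_new/CL_old = 0.0319 + 1.736 + 0.09 = 1.8579.
Because AUC varies inversely with clearance, the combined effect is 1 / 1.8579 = 0.538.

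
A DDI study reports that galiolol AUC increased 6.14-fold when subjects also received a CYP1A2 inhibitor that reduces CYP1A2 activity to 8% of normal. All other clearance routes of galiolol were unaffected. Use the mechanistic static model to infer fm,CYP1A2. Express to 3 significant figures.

0.910

Let x = fm,CYP1A2. Because AUC ∝ 1/CL, relative clearance fell to 1/6.14 = 0.1629.
Only the CYP1A2 route changed, so 0.1629 = x·0.08 + (1 − x), giving x = 0.910.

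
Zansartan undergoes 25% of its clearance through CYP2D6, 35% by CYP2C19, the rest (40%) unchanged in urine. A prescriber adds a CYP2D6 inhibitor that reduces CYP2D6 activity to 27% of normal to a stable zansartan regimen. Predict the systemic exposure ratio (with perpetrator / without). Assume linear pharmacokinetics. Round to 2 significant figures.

CYP2D6: 0.25 × 0.27 = 0.0675
CYP2C19: 0.35 (unchanged)
Other: 0.4 (unchanged)
Relative clearance = 0.0675 + 0.35 + 0.4 = 0.8175.
Systemic exposure is inversely proportional to clearance, so the fold-change is 1 / 0.8175 = 1.2.

1.2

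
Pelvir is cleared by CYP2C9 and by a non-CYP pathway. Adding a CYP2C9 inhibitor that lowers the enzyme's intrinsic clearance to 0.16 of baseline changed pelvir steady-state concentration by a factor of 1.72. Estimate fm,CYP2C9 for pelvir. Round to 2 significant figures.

CL'/CL = 1 / 1.72 = 0.5814
0.16·fm + (1 − fm) = 0.5814
fm = (0.5814 − 1) / (0.16 − 1) = 0.50

0.50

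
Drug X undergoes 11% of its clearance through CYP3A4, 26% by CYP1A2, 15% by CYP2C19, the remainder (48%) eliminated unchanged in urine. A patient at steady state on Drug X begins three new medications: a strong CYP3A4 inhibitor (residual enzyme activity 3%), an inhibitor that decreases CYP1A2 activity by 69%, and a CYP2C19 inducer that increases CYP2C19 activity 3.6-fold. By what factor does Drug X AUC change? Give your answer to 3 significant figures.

CYP3A4: 0.11 × 0.03 = 0.0033
CYP1A2: 0.26 × 0.31 = 0.0806
CYP2C19: 0.15 × 3.6 = 0.54
Other: 0.48 (unchanged)
Relative clearance = 0.0033 + 0.0806 + 0.54 + 0.48 = 1.1039.
AUC ∝ 1/CL: fold-change = 1 / 1.1039 = 0.906.

0.906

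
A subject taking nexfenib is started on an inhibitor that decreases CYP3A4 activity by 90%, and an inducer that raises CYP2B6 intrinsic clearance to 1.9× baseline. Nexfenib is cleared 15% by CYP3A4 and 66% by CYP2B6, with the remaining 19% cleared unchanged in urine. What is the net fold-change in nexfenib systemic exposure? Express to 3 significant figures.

The CYP3A4 pathway (15% of clearance) falls to 0.1× activity: 0.15 × 0.1 = 0.015.
The CYP2B6 pathway (66% of clearance) increases to 1.9× activity: 0.66 × 1.9 = 1.254.
The remaining 19% of clearance is unaffected.
Relative clearance = 0.015 + 1.254 + 0.19 = 1.459.
Net systemic exposure ratio = 1 / 1.459 = 0.685.

0.685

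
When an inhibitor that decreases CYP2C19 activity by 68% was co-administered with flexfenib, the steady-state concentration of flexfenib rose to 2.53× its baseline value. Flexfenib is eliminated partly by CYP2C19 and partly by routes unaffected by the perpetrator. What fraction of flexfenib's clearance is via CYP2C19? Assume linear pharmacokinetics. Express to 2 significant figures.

0.89

Write x for the fraction cleared via CYP2C19. The observed steady-state concentration change means clearance fell to 1/2.53 = 0.3953 of baseline.
Only the CYP2C19 route changed, so 0.3953 = x·0.32 + (1 − x), giving x = 0.89.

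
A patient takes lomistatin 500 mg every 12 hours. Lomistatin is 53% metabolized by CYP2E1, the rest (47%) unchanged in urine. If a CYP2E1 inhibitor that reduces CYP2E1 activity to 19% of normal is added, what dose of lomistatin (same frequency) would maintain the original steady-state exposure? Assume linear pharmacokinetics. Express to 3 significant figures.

The CYP2E1 pathway (53% of clearance) drops to 0.19× activity: 0.53 × 0.19 = 0.1007.
Non-CYP routes (47%) are unchanged.
New clearance relative to baseline: 0.1007 + 0.47 = 0.5707.
To maintain the same steady-state level, dose must scale with clearance: new dose = 500 × 0.5707 = 285 mg.

285 mg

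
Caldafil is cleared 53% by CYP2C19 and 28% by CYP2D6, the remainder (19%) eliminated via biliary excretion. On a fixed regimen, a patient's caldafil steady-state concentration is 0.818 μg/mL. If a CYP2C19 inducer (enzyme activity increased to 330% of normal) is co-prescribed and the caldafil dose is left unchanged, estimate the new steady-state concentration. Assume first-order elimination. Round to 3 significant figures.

0.369 μg/mL

CYP2C19: 0.53 × 3.3 = 1.749
CYP2D6: 0.28 (unchanged)
Other: 0.19 (unchanged)
CL_new/CL_old = 1.749 + 0.28 + 0.19 = 2.219.
Steady-state concentration ∝ 1/CL, so new value = 0.818 / 2.219 = 0.369 μg/mL.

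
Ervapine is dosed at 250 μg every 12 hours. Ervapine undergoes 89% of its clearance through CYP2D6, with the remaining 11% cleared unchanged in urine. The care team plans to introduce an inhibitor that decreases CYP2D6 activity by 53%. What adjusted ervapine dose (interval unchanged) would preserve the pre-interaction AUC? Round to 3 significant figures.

The CYP2D6 pathway (89% of clearance) is reduced to 0.47× activity: 0.89 × 0.47 = 0.4183.
Non-CYP routes (11%) are unchanged.
CL_new/CL_old = 0.4183 + 0.11 = 0.5283.
To maintain the same steady-state level, dose must scale with clearance: new dose = 250 × 0.5283 = 132 μg.

132 μg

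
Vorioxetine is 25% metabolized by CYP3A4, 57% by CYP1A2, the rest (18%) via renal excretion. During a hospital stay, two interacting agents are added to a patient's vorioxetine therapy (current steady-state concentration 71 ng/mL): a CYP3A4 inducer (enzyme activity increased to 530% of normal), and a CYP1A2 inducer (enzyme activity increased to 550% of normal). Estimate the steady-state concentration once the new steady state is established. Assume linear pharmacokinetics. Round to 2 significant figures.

The CYP3A4 pathway (25% of clearance) is boosted to 5.3× activity: 0.25 × 5.3 = 1.325.
The CYP1A2 pathway (57% of clearance) increases to 5.5× activity: 0.57 × 5.5 = 3.135.
Non-CYP routes (18%) are unchanged.
New clearance relative to baseline: 1.325 + 3.135 + 0.18 = 4.64.
New steady-state concentration = 71 / 4.64 = 15 ng/mL (concentration scales inversely with clearance).

15 ng/mL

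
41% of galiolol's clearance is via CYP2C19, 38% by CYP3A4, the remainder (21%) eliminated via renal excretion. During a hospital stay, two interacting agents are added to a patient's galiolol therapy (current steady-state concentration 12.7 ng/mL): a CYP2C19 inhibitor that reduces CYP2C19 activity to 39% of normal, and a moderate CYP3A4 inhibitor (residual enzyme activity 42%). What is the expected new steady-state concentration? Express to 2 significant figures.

24 ng/mL

CYP2C19: 0.41 × 0.39 = 0.1599
CYP3A4: 0.38 × 0.42 = 0.1596
Other: 0.21 (unchanged)
CL_new/CL_old = 0.1599 + 0.1596 + 0.21 = 0.5295.
Dividing the baseline by the relative clearance: 12.7 / 0.5295 = 24 ng/mL.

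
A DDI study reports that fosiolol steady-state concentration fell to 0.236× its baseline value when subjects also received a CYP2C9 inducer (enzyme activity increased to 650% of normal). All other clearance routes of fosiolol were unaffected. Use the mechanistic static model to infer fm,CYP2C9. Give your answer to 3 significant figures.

0.589

Let fm be the CYP2C9 fraction. New clearance relative to baseline = fm × 6.5 + (1 − fm).
Steady-state concentration ratio = 1 / (new CL fraction), so new CL fraction = 1 / 0.236 = 4.237.
fm × 6.5 + 1 − fm = 4.237  ⇒  fm × (6.5 − 1) = 3.237  ⇒  fm = 0.589.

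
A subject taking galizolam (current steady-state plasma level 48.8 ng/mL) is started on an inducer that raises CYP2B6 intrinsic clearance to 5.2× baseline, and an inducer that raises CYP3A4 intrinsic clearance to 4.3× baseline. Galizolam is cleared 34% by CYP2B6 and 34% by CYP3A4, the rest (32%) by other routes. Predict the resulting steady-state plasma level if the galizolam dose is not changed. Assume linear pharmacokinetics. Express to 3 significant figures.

13.7 ng/mL

The CYP2B6 pathway (34% of clearance) rises to 5.2× activity: 0.34 × 5.2 = 1.768.
The CYP3A4 pathway (34% of clearance) increases to 4.3× activity: 0.34 × 4.3 = 1.462.
Non-CYP routes (32%) are unchanged.
CL_new/CL_old = 1.768 + 1.462 + 0.32 = 3.55.
Dividing the baseline by the relative clearance: 48.8 / 3.55 = 13.7 ng/mL.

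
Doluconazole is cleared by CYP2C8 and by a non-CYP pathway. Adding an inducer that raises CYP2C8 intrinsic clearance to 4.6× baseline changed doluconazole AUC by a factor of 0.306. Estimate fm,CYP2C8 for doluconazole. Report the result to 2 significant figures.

0.63

Write x for the fraction cleared via CYP2C8. The observed AUC change means clearance rose to 1/0.306 = 3.268 of baseline.
Setting x·4.6 + (1 − x) = 3.268 and solving: x = (3.268 − 1)/(4.6 − 1) = 0.63.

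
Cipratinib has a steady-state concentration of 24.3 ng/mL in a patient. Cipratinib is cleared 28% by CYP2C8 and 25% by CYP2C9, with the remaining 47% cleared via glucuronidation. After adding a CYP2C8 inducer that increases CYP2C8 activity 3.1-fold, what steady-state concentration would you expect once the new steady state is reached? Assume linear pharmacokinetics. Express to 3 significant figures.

15.3 ng/mL

The CYP2C8 pathway (28% of clearance) rises to 3.1× activity: 0.28 × 3.1 = 0.868.
CYP2C9 (25%) and the residual 47% are unaffected.
New clearance relative to baseline: 0.868 + 0.25 + 0.47 = 1.588.
With dosing unchanged, steady-state concentration scales as 1/CL: 24.3 / 1.588 = 15.3 ng/mL.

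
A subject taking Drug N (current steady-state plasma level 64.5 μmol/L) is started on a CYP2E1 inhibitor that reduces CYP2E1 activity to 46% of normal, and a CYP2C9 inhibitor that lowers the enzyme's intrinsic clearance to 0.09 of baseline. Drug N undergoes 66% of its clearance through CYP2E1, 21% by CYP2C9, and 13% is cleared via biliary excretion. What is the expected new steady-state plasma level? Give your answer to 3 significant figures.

The CYP2E1 pathway (66% of clearance) falls to 0.46× activity: 0.66 × 0.46 = 0.3036.
The CYP2C9 pathway (21% of clearance) drops to 0.09× activity: 0.21 × 0.09 = 0.0189.
The remaining 13% of clearance is unaffected.
New clearance relative to baseline: 0.3036 + 0.0189 + 0.13 = 0.4525.
New steady-state plasma level = 64.5 / 0.4525 = 143 μmol/L (concentration scales inversely with clearance).

143 μmol/L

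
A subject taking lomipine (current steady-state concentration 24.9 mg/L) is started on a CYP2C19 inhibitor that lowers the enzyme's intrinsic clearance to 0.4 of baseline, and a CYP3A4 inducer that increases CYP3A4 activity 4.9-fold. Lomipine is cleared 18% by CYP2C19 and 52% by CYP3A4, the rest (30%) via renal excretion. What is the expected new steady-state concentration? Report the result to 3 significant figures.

8.53 mg/L

The CYP2C19 pathway (18% of clearance) drops to 0.4× activity: 0.18 × 0.4 = 0.072.
The CYP3A4 pathway (52% of clearance) increases to 4.9× activity: 0.52 × 4.9 = 2.548.
Non-CYP routes (30%) are unchanged.
CL_new/CL_old = 0.072 + 2.548 + 0.3 = 2.92.
Dividing the baseline by the relative clearance: 24.9 / 2.92 = 8.53 mg/L.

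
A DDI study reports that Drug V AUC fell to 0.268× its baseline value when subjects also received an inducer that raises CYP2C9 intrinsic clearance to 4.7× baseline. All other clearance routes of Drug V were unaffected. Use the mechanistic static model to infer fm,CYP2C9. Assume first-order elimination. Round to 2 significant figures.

0.74

Write x for the fraction cleared via CYP2C9. The observed AUC change means clearance rose to 1/0.268 = 3.731 of baseline.
Only the CYP2C9 route changed, so 3.731 = x·4.7 + (1 − x), giving x = 0.74.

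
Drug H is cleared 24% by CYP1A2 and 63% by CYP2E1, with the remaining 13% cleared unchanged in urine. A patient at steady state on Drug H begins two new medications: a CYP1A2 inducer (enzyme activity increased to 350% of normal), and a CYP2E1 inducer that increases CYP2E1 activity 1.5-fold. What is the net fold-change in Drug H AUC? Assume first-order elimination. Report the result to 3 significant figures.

CYP1A2: 0.24 × 3.5 = 0.84
CYP2E1: 0.63 × 1.5 = 0.945
Other: 0.13 (unchanged)
Relative clearance = 0.84 + 0.945 + 0.13 = 1.915.
Because AUC varies inversely with clearance, the combined effect is 1 / 1.915 = 0.522.

0.522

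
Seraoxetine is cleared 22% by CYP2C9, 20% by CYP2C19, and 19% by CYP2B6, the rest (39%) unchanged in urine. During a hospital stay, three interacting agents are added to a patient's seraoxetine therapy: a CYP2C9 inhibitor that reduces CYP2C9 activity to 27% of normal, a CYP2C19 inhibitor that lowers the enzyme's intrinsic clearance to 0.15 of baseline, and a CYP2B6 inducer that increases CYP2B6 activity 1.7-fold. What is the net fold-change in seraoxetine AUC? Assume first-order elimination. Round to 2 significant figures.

1.2

The CYP2C9 pathway (22% of clearance) is reduced to 0.27× activity: 0.22 × 0.27 = 0.0594.
The CYP2C19 pathway (20% of clearance) is reduced to 0.15× activity: 0.2 × 0.15 = 0.03.
The CYP2B6 pathway (19% of clearance) increases to 1.7× activity: 0.19 × 1.7 = 0.323.
Non-CYP routes (39%) are unchanged.
CL_new/CL_old = 0.0594 + 0.03 + 0.323 + 0.39 = 0.8024.
AUC ∝ 1/CL: fold-change = 1 / 0.8024 = 1.2.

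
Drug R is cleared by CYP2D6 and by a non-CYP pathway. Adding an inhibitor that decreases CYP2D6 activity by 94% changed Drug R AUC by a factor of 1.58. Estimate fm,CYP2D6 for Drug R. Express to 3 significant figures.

0.391

Call the CYP2D6 fraction fm. After the interaction, CL_new/CL_old = fm × 0.06 + (1 − fm).
AUC ratio = 1 / (new CL fraction), so new CL fraction = 1 / 1.58 = 0.6329.
fm × 0.06 + 1 − fm = 0.6329  ⇒  fm × (0.06 − 1) = −0.3671  ⇒  fm = 0.391.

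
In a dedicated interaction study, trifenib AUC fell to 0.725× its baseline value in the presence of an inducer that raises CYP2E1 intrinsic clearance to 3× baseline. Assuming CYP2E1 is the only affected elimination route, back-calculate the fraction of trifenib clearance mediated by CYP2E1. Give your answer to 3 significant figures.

0.190

Write x for the fraction cleared via CYP2E1. The observed AUC change means clearance rose to 1/0.725 = 1.379 of baseline.
Setting x·3 + (1 − x) = 1.379 and solving: x = (1.379 − 1)/(3 − 1) = 0.190.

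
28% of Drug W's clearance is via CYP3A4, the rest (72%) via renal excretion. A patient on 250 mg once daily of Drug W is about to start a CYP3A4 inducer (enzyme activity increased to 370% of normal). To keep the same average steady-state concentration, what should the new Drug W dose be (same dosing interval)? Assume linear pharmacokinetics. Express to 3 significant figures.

439 mg

The CYP3A4 pathway (28% of clearance) rises to 3.7× activity: 0.28 × 3.7 = 1.036.
The remaining 72% of clearance is unaffected.
CL_new/CL_old = 1.036 + 0.72 = 1.756.
To maintain the same steady-state level, dose must scale with clearance: new dose = 250 × 1.756 = 439 mg.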